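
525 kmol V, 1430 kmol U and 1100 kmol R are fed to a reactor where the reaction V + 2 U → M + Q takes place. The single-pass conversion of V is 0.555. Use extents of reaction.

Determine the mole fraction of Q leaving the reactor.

0.105

V reacted = 0.555 × 525 = 291.4 kmol; ν_V = −1, so ξ = 291.4/1 = 291.4 kmol.
Outlet amounts (n = n₀ + ν ξ):
  V: 525 − 1(291.4) = 233.6
  U: 1430 − 2(291.4) = 847.2
  M: 0 + 1(291.4) = 291.4
  Q: 0 + 1(291.4) = 291.4
  R: 1100 (inert)
Total out = 2764 kmol; y_Q = 291.4 / 2764 = 0.1054.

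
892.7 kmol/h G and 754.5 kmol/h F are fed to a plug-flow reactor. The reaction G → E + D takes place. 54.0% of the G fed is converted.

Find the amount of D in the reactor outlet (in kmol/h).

G reacted = 0.54 × 892.7 = 482.1 kmol/h; ν_G = −1, so ξ = 482.1/1 = 482.1 kmol/h.
Outlet amounts (n = n₀ + ν ξ):
  G: 892.7 − 1(482.1) = 410.6
  E: 0 + 1(482.1) = 482.1
  D: 0 + 1(482.1) = 482.1
  F: 754.5 (inert)

482 kmol/h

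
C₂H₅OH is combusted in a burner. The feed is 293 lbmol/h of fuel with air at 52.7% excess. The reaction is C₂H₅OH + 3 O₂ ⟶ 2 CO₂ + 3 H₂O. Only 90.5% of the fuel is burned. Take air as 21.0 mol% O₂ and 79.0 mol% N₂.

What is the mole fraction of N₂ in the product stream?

0.727

Stoichiometric O₂ = 3 × 293 = 879 lbmol/h; O₂ fed = 879 × 1.527 = 1342 lbmol/h.
N₂ fed = 1342 × 79/21 = 5049 lbmol/h.
Fuel reacted = 0.905 × 293 → ξ = 265.2 lbmol/h.
Outlet (n = n₀ + ν ξ):
  C₂H₅OH: 293 − 1(265.2) = 27.83
  O₂: 1342 − 3(265.2) = 546.7
  N₂: 5049 (inert)
  CO₂: 0 + 2(265.2) = 530.3
  H₂O: 0 + 3(265.2) = 795.5
Total out = 6950 lbmol/h; y_N₂ = 5049 / 6950 = 0.7266.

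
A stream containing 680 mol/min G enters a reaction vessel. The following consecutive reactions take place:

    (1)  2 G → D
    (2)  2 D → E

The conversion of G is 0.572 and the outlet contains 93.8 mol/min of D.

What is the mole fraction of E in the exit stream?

Conversion of G: G consumed = 2ξ₁ = 0.572 × 680 → ξ₁ = 194.5 mol/min.
D balance: n_D = 0 + 1ξ₁ − 2ξ₂ = 93.8 → ξ₂ = (1·194.5 − 93.8)/2 = 50.34 mol/min.
Outlet amounts (n = n₀ + Σ ν·ξ):
  G: 680 − 2(194.5) = 291
  D: 0 + 1(194.5) − 2(50.34) = 93.8
  E: 0 + 1(50.34) = 50.34
Total out = 435.2 mol/min; y_E = 50.34 / 435.2 = 0.1157.

0.116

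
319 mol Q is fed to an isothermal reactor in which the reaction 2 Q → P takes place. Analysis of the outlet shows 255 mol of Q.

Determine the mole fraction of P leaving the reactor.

For Q: n = n₀ − 2ξ → 255 = 319 − 2ξ, giving ξ = 32 mol.
Outlet amounts (n = n₀ + ν ξ):
  Q: 319 − 2(32) = 255
  P: 0 + 1(32) = 32
Total out = 287 mol; y_P = 32 / 287 = 0.1115.

0.111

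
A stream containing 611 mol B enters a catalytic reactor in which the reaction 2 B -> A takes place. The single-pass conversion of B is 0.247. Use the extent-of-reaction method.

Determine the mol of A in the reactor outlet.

B reacted = 0.247 × 611 = 150.9 mol; ν_B = −2, so ξ = 150.9/2 = 75.46 mol.
Outlet amounts (n = n₀ + ν ξ):
  B: 611 − 2(75.46) = 460.1
  A: 0 + 1(75.46) = 75.46

75.5 mol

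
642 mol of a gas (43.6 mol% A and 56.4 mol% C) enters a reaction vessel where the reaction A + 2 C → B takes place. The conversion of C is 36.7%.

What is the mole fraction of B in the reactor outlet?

C reacted = 0.367 × 362.1 = 132.9 mol; ν_C = −2, so ξ = 132.9/2 = 66.44 mol.
Outlet amounts (n = n₀ + ν ξ):
  A: 279.9 − 1(66.44) = 213.5
  C: 362.1 − 2(66.44) = 229.2
  B: 0 + 1(66.44) = 66.44
Total out = 509.1 mol; y_B = 66.44 / 509.1 = 0.1305.

0.131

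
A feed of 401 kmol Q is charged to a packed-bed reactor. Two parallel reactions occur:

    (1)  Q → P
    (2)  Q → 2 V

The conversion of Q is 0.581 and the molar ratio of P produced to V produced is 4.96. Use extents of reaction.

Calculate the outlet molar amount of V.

Conversion of Q: Q consumed = 0.581 × 401 = 233 kmol = 1ξ₁ + 1ξ₂.
Selectivity: 1ξ₁ / (2ξ₂) = 4.96 → ξ₁ = 9.92 ξ₂.
Substitute: (1·9.92 + 1) ξ₂ = 233 → ξ₂ = 21.34 kmol, ξ₁ = 211.6 kmol.
Outlet amounts (n = n₀ + Σ ν·ξ):
  Q: 401 − 1(211.6) − 1(21.34) = 168
  P: 0 + 1(211.6) = 211.6
  V: 0 + 2(21.34) = 42.67

42.7 kmol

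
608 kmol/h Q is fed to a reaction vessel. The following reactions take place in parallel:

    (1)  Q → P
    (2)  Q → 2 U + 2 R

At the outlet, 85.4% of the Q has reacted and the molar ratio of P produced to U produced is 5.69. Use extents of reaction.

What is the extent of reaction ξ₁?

Conversion of Q: Q consumed = 0.854 × 608 = 519.2 kmol/h = 1ξ₁ + 1ξ₂.
Selectivity: 1ξ₁ / (2ξ₂) = 5.69 → ξ₁ = 11.38 ξ₂.
Substitute: (1·11.38 + 1) ξ₂ = 519.2 → ξ₂ = 41.94 kmol/h, ξ₁ = 477.3 kmol/h.
Outlet amounts (n = n₀ + Σ ν·ξ):
  Q: 608 − 1(477.3) − 1(41.94) = 88.77
  P: 0 + 1(477.3) = 477.3
  U: 0 + 2(41.94) = 83.88
  R: 0 + 2(41.94) = 83.88

ξ₁ = 477 kmol/h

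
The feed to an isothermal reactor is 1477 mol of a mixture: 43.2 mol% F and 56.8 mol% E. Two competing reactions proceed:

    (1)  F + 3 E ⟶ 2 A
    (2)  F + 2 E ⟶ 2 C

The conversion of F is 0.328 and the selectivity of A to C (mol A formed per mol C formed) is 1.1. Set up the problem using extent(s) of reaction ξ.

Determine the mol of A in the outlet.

219 mol

Conversion of F: F consumed = 0.328 × 638.1 = 209.3 mol = 1ξ₁ + 1ξ₂.
Selectivity: 2ξ₁ / (2ξ₂) = 1.1 → ξ₁ = 1.1 ξ₂.
Substitute: (1·1.1 + 1) ξ₂ = 209.3 → ξ₂ = 99.66 mol, ξ₁ = 109.6 mol.
Outlet amounts (n = n₀ + Σ ν·ξ):
  F: 638.1 − 1(109.6) − 1(99.66) = 428.8
  E: 838.9 − 3(109.6) − 2(99.66) = 310.7
  A: 0 + 2(109.6) = 219.3
  C: 0 + 2(99.66) = 199.3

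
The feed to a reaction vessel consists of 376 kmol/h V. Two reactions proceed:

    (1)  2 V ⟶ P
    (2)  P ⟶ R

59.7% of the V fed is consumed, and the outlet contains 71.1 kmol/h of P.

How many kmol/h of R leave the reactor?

Conversion of V: V consumed = 2ξ₁ = 0.597 × 376 → ξ₁ = 112.2 kmol/h.
P balance: n_P = 0 + 1ξ₁ − 1ξ₂ = 71.1 → ξ₂ = (1·112.2 − 71.1)/1 = 41.14 kmol/h.
Outlet amounts (n = n₀ + Σ ν·ξ):
  V: 376 − 2(112.2) = 151.5
  P: 0 + 1(112.2) − 1(41.14) = 71.1
  R: 0 + 1(41.14) = 41.14

41.1 kmol/h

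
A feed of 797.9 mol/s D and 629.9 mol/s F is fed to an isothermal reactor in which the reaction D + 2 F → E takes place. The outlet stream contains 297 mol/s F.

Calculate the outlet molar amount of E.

166 mol/s

For F: n = n₀ − 2ξ → 297 = 629.9 − 2ξ, giving ξ = 166.4 mol/s.
Outlet amounts (n = n₀ + ν ξ):
  D: 797.9 − 1(166.4) = 631.5
  F: 629.9 − 2(166.4) = 297
  E: 0 + 1(166.4) = 166.4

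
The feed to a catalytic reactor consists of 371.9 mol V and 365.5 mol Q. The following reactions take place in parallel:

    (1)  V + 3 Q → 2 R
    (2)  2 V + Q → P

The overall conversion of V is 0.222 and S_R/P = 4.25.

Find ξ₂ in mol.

Conversion of V: V consumed = 0.222 × 371.9 = 82.56 mol = 1ξ₁ + 2ξ₂.
Selectivity: 2ξ₁ / (1ξ₂) = 4.25 → ξ₁ = 2.125 ξ₂.
Substitute: (1·2.125 + 2) ξ₂ = 82.56 → ξ₂ = 20.01 mol, ξ₁ = 42.53 mol.
Outlet amounts (n = n₀ + Σ ν·ξ):
  V: 371.9 − 1(42.53) − 2(20.01) = 289.3
  Q: 365.5 − 3(42.53) − 1(20.01) = 217.9
  R: 0 + 2(42.53) = 85.06
  P: 0 + 1(20.01) = 20.01

ξ₂ = 20 mol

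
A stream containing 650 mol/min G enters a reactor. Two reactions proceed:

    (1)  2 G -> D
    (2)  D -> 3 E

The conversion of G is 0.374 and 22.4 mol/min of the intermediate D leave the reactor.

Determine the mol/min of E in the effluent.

Conversion of G: G consumed = 2ξ₁ = 0.374 × 650 → ξ₁ = 121.5 mol/min.
D balance: n_D = 0 + 1ξ₁ − 1ξ₂ = 22.4 → ξ₂ = (1·121.5 − 22.4)/1 = 99.15 mol/min.
Outlet amounts (n = n₀ + Σ ν·ξ):
  G: 650 − 2(121.5) = 406.9
  D: 0 + 1(121.5) − 1(99.15) = 22.4
  E: 0 + 3(99.15) = 297.5

297 mol/min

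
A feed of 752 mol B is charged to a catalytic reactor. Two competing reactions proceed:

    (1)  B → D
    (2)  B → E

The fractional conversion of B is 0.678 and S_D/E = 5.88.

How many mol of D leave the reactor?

436 mol

Conversion of B: B consumed = 0.678 × 752 = 509.9 mol = 1ξ₁ + 1ξ₂.
Selectivity: 1ξ₁ / (1ξ₂) = 5.88 → ξ₁ = 5.88 ξ₂.
Substitute: (1·5.88 + 1) ξ₂ = 509.9 → ξ₂ = 74.11 mol, ξ₁ = 435.7 mol.
Outlet amounts (n = n₀ + Σ ν·ξ):
  B: 752 − 1(435.7) − 1(74.11) = 242.1
  D: 0 + 1(435.7) = 435.7
  E: 0 + 1(74.11) = 74.11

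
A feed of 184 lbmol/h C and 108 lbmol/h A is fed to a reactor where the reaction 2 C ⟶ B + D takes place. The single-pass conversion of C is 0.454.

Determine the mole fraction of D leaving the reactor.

C reacted = 0.454 × 184 = 83.54 lbmol/h; ν_C = −2, so ξ = 83.54/2 = 41.77 lbmol/h.
Outlet amounts (n = n₀ + ν ξ):
  C: 184 − 2(41.77) = 100.5
  B: 0 + 1(41.77) = 41.77
  D: 0 + 1(41.77) = 41.77
  A: 108 (inert)
Total out = 292 lbmol/h; y_D = 41.77 / 292 = 0.143.

0.143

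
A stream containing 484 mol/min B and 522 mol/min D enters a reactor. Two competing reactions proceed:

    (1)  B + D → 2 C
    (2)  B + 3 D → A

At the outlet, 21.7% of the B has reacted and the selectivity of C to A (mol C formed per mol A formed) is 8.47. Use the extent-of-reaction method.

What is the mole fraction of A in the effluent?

0.0212

Conversion of B: B consumed = 0.217 × 484 = 105 mol/min = 1ξ₁ + 1ξ₂.
Selectivity: 2ξ₁ / (1ξ₂) = 8.47 → ξ₁ = 4.235 ξ₂.
Substitute: (1·4.235 + 1) ξ₂ = 105 → ξ₂ = 20.06 mol/min, ξ₁ = 84.97 mol/min.
Outlet amounts (n = n₀ + Σ ν·ξ):
  B: 484 − 1(84.97) − 1(20.06) = 379
  D: 522 − 1(84.97) − 3(20.06) = 376.8
  C: 0 + 2(84.97) = 169.9
  A: 0 + 1(20.06) = 20.06
Total out = 945.8 mol/min; y_A = 20.06 / 945.8 = 0.02121.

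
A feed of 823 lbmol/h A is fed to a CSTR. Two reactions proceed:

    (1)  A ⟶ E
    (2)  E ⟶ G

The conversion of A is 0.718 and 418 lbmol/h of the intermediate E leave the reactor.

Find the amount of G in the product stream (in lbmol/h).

Conversion of A: A consumed = 1ξ₁ = 0.718 × 823 → ξ₁ = 590.9 lbmol/h.
E balance: n_E = 0 + 1ξ₁ − 1ξ₂ = 418 → ξ₂ = (1·590.9 − 418)/1 = 172.9 lbmol/h.
Outlet amounts (n = n₀ + Σ ν·ξ):
  A: 823 − 1(590.9) = 232.1
  E: 0 + 1(590.9) − 1(172.9) = 418
  G: 0 + 1(172.9) = 172.9

173 lbmol/h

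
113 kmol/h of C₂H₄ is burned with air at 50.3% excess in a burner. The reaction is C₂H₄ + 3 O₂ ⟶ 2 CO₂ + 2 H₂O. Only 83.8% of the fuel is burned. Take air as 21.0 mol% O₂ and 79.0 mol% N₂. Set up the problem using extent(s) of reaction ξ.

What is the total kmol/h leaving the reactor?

2540 kmol/h

Stoichiometric O₂ = 3 × 113 = 339 kmol/h; O₂ fed = 339 × 1.503 = 509.5 kmol/h.
N₂ fed = 509.5 × 79/21 = 1917 kmol/h.
Fuel reacted = 0.838 × 113 → ξ = 94.69 kmol/h.
Outlet (n = n₀ + ν ξ):
  C₂H₄: 113 − 1(94.69) = 18.31
  O₂: 509.5 − 3(94.69) = 225.4
  N₂: 1917 (inert)
  CO₂: 0 + 2(94.69) = 189.4
  H₂O: 0 + 2(94.69) = 189.4
Total out = 18.31 + 225.4 + 1917 + 189.4 + 189.4 = 2539 kmol/h.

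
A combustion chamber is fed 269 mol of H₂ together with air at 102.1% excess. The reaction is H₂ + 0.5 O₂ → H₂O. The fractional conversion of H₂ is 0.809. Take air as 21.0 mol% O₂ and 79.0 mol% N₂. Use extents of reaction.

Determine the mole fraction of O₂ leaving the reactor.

Stoichiometric O₂ = 0.5 × 269 = 134.5 mol; O₂ fed = 134.5 × 2.021 = 271.8 mol.
N₂ fed = 271.8 × 79/21 = 1023 mol.
Fuel reacted = 0.809 × 269 → ξ = 217.6 mol.
Outlet (n = n₀ + ν ξ):
  H₂: 269 − 1(217.6) = 51.38
  O₂: 271.8 − 0.5(217.6) = 163
  N₂: 1023 (inert)
  H₂O: 0 + 1(217.6) = 217.6
Total out = 1455 mol; y_O₂ = 163 / 1455 = 0.1121.

0.112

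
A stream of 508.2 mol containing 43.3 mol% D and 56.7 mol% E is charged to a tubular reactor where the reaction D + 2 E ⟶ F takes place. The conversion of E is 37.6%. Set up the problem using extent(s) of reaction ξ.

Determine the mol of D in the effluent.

166 mol

E reacted = 0.376 × 288.1 = 108.3 mol; ν_E = −2, so ξ = 108.3/2 = 54.17 mol.
Outlet amounts (n = n₀ + ν ξ):
  D: 220.1 − 1(54.17) = 165.9
  E: 288.1 − 2(54.17) = 179.8
  F: 0 + 1(54.17) = 54.17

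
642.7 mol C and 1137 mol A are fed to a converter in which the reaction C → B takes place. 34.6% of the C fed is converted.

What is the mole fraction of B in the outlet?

C reacted = 0.346 × 642.7 = 222.4 mol; ν_C = −1, so ξ = 222.4/1 = 222.4 mol.
Outlet amounts (n = n₀ + ν ξ):
  C: 642.7 − 1(222.4) = 420.3
  B: 0 + 1(222.4) = 222.4
  A: 1137 (inert)
Total out = 1780 mol; y_B = 222.4 / 1780 = 0.125.

0.125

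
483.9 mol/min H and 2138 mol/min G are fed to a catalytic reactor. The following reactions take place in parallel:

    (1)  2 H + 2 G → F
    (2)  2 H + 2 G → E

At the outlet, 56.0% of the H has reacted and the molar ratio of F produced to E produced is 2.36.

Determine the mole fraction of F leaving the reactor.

0.043

Conversion of H: H consumed = 0.56 × 483.9 = 271 mol/min = 2ξ₁ + 2ξ₂.
Selectivity: 1ξ₁ / (1ξ₂) = 2.36 → ξ₁ = 2.36 ξ₂.
Substitute: (2·2.36 + 2) ξ₂ = 271 → ξ₂ = 40.33 mol/min, ξ₁ = 95.17 mol/min.
Outlet amounts (n = n₀ + Σ ν·ξ):
  H: 483.9 − 2(95.17) − 2(40.33) = 212.9
  G: 2138 − 2(95.17) − 2(40.33) = 1867
  F: 0 + 1(95.17) = 95.17
  E: 0 + 1(40.33) = 40.33
Total out = 2215 mol/min; y_F = 95.17 / 2215 = 0.04296.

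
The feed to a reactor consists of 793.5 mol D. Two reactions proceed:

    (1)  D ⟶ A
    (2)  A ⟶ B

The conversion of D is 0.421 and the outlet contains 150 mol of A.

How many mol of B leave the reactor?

Conversion of D: D consumed = 1ξ₁ = 0.421 × 793.5 → ξ₁ = 334.1 mol.
A balance: n_A = 0 + 1ξ₁ − 1ξ₂ = 150 → ξ₂ = (1·334.1 − 150)/1 = 184.1 mol.
Outlet amounts (n = n₀ + Σ ν·ξ):
  D: 793.5 − 1(334.1) = 459.4
  A: 0 + 1(334.1) − 1(184.1) = 150
  B: 0 + 1(184.1) = 184.1

184 mol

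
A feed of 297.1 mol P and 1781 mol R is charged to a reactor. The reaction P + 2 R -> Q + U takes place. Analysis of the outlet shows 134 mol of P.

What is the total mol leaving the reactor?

For P: n = n₀ − 1ξ → 134 = 297.1 − 1ξ, giving ξ = 163.1 mol.
Outlet amounts (n = n₀ + ν ξ):
  P: 297.1 − 1(163.1) = 134
  R: 1781 − 2(163.1) = 1455
  Q: 0 + 1(163.1) = 163.1
  U: 0 + 1(163.1) = 163.1
Total out = 134 + 1455 + 163.1 + 163.1 = 1915 mol.

1920 mol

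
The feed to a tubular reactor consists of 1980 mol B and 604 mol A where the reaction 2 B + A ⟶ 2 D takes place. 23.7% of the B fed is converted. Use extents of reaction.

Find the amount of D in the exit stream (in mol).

B reacted = 0.237 × 1980 = 469.3 mol; ν_B = −2, so ξ = 469.3/2 = 234.6 mol.
Outlet amounts (n = n₀ + ν ξ):
  B: 1980 − 2(234.6) = 1511
  A: 604 − 1(234.6) = 369.4
  D: 0 + 2(234.6) = 469.3

469 mol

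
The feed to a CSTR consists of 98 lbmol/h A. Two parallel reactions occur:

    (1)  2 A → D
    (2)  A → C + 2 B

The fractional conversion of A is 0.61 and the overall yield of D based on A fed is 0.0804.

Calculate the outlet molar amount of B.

Yield of D: 1ξ₁ / 98 = 0.0804 → ξ₁ = 7.879 lbmol/h.
Conversion of A: 2ξ₁ + 1ξ₂ = 0.61 × 98 = 59.78 → ξ₂ = 44.02 lbmol/h.
Outlet amounts (n = n₀ + Σ ν·ξ):
  A: 98 − 2(7.879) − 1(44.02) = 38.22
  D: 0 + 1(7.879) = 7.879
  C: 0 + 1(44.02) = 44.02
  B: 0 + 2(44.02) = 88.04

88 lbmol/h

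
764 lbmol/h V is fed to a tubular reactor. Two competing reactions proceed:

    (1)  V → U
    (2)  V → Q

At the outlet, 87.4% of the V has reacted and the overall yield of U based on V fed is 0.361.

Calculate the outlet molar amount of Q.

392 lbmol/h

Yield of U: 1ξ₁ / 764 = 0.361 → ξ₁ = 275.8 lbmol/h.
Conversion of V: 1ξ₁ + 1ξ₂ = 0.874 × 764 = 667.7 → ξ₂ = 391.9 lbmol/h.
Outlet amounts (n = n₀ + Σ ν·ξ):
  V: 764 − 1(275.8) − 1(391.9) = 96.26
  U: 0 + 1(275.8) = 275.8
  Q: 0 + 1(391.9) = 391.9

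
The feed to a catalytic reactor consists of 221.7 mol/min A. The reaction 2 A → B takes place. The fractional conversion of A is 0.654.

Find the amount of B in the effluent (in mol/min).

A reacted = 0.654 × 221.7 = 145 mol/min; ν_A = −2, so ξ = 145/2 = 72.5 mol/min.
Outlet amounts (n = n₀ + ν ξ):
  A: 221.7 − 2(72.5) = 76.71
  B: 0 + 1(72.5) = 72.5

72.5 mol/min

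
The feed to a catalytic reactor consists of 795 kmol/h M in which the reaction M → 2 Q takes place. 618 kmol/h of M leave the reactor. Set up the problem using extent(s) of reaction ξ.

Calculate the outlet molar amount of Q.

For M: n = n₀ − 1ξ → 618 = 795 − 1ξ, giving ξ = 177 kmol/h.
Outlet amounts (n = n₀ + ν ξ):
  M: 795 − 1(177) = 618
  Q: 0 + 2(177) = 354

354 kmol/h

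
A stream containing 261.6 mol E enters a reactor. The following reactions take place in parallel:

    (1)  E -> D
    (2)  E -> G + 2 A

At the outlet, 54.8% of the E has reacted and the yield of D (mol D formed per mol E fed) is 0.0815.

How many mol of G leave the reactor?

122 mol

Yield of D: 1ξ₁ / 261.6 = 0.0815 → ξ₁ = 21.32 mol.
Conversion of E: 1ξ₁ + 1ξ₂ = 0.548 × 261.6 = 143.4 → ξ₂ = 122 mol.
Outlet amounts (n = n₀ + Σ ν·ξ):
  E: 261.6 − 1(21.32) − 1(122) = 118.2
  D: 0 + 1(21.32) = 21.32
  G: 0 + 1(122) = 122
  A: 0 + 2(122) = 244.1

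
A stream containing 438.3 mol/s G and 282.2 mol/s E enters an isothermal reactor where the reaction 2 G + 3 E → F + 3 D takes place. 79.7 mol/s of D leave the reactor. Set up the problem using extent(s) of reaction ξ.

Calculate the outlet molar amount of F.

26.6 mol/s

For D: n = n₀ + 3ξ → 79.7 = 0 + 3ξ, giving ξ = 26.57 mol/s.
Outlet amounts (n = n₀ + ν ξ):
  G: 438.3 − 2(26.57) = 385.2
  E: 282.2 − 3(26.57) = 202.5
  F: 0 + 1(26.57) = 26.57
  D: 0 + 3(26.57) = 79.7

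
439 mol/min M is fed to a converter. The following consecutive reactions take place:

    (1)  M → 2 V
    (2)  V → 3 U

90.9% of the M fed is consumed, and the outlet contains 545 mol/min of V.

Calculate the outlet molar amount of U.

759 mol/min

Conversion of M: M consumed = 1ξ₁ = 0.909 × 439 → ξ₁ = 399.1 mol/min.
V balance: n_V = 0 + 2ξ₁ − 1ξ₂ = 545 → ξ₂ = (2·399.1 − 545)/1 = 253.1 mol/min.
Outlet amounts (n = n₀ + Σ ν·ξ):
  M: 439 − 1(399.1) = 39.95
  V: 0 + 2(399.1) − 1(253.1) = 545
  U: 0 + 3(253.1) = 759.3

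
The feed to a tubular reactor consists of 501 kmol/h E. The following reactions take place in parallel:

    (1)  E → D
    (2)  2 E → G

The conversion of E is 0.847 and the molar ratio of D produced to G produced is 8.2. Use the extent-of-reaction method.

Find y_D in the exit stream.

Conversion of E: E consumed = 0.847 × 501 = 424.3 kmol/h = 1ξ₁ + 2ξ₂.
Selectivity: 1ξ₁ / (1ξ₂) = 8.2 → ξ₁ = 8.2 ξ₂.
Substitute: (1·8.2 + 2) ξ₂ = 424.3 → ξ₂ = 41.6 kmol/h, ξ₁ = 341.1 kmol/h.
Outlet amounts (n = n₀ + Σ ν·ξ):
  E: 501 − 1(341.1) − 2(41.6) = 76.65
  D: 0 + 1(341.1) = 341.1
  G: 0 + 1(41.6) = 41.6
Total out = 459.4 kmol/h; y_D = 341.1 / 459.4 = 0.7426.

0.743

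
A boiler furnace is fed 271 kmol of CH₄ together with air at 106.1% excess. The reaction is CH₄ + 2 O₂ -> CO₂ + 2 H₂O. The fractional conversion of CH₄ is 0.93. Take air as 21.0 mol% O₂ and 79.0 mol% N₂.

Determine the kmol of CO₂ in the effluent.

Stoichiometric O₂ = 2 × 271 = 542 kmol; O₂ fed = 542 × 2.061 = 1117 kmol.
N₂ fed = 1117 × 79/21 = 4202 kmol.
Fuel reacted = 0.93 × 271 → ξ = 252 kmol.
Outlet (n = n₀ + ν ξ):
  CH₄: 271 − 1(252) = 18.97
  O₂: 1117 − 2(252) = 613
  N₂: 4202 (inert)
  CO₂: 0 + 1(252) = 252
  H₂O: 0 + 2(252) = 504.1

252 kmol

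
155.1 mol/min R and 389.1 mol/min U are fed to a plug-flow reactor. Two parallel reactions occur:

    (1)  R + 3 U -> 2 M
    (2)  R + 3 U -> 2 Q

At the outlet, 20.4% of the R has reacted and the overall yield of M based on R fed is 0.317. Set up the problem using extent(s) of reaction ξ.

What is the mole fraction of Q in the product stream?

Yield of M: 2ξ₁ / 155.1 = 0.317 → ξ₁ = 24.58 mol/min.
Conversion of R: 1ξ₁ + 1ξ₂ = 0.204 × 155.1 = 31.64 → ξ₂ = 7.057 mol/min.
Outlet amounts (n = n₀ + Σ ν·ξ):
  R: 155.1 − 1(24.58) − 1(7.057) = 123.5
  U: 389.1 − 3(24.58) − 3(7.057) = 294.2
  M: 0 + 2(24.58) = 49.17
  Q: 0 + 2(7.057) = 14.11
Total out = 480.9 mol/min; y_Q = 14.11 / 480.9 = 0.02935.

0.0293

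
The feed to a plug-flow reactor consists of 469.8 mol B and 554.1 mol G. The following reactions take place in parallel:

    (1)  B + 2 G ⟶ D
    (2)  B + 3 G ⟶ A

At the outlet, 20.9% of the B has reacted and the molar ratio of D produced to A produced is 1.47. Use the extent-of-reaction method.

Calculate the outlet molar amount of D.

58.4 mol

Conversion of B: B consumed = 0.209 × 469.8 = 98.19 mol = 1ξ₁ + 1ξ₂.
Selectivity: 1ξ₁ / (1ξ₂) = 1.47 → ξ₁ = 1.47 ξ₂.
Substitute: (1·1.47 + 1) ξ₂ = 98.19 → ξ₂ = 39.75 mol, ξ₁ = 58.44 mol.
Outlet amounts (n = n₀ + Σ ν·ξ):
  B: 469.8 − 1(58.44) − 1(39.75) = 371.6
  G: 554.1 − 2(58.44) − 3(39.75) = 318
  D: 0 + 1(58.44) = 58.44
  A: 0 + 1(39.75) = 39.75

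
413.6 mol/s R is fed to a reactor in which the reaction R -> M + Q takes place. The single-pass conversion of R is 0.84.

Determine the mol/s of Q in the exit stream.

347 mol/s

R reacted = 0.84 × 413.6 = 347.4 mol/s; ν_R = −1, so ξ = 347.4/1 = 347.4 mol/s.
Outlet amounts (n = n₀ + ν ξ):
  R: 413.6 − 1(347.4) = 66.18
  M: 0 + 1(347.4) = 347.4
  Q: 0 + 1(347.4) = 347.4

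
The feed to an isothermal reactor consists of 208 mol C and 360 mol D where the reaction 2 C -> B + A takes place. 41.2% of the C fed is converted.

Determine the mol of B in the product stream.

C reacted = 0.412 × 208 = 85.7 mol; ν_C = −2, so ξ = 85.7/2 = 42.85 mol.
Outlet amounts (n = n₀ + ν ξ):
  C: 208 − 2(42.85) = 122.3
  B: 0 + 1(42.85) = 42.85
  A: 0 + 1(42.85) = 42.85
  D: 360 (inert)

42.8 mol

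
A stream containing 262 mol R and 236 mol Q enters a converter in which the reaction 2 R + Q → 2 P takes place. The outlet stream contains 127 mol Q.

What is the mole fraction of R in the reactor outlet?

0.113

For Q: n = n₀ − 1ξ → 127 = 236 − 1ξ, giving ξ = 109 mol.
Outlet amounts (n = n₀ + ν ξ):
  R: 262 − 2(109) = 44
  Q: 236 − 1(109) = 127
  P: 0 + 2(109) = 218
Total out = 389 mol; y_R = 44 / 389 = 0.1131.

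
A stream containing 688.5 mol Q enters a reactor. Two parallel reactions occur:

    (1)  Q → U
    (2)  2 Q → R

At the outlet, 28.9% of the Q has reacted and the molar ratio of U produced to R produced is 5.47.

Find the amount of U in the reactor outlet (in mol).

Conversion of Q: Q consumed = 0.289 × 688.5 = 199 mol = 1ξ₁ + 2ξ₂.
Selectivity: 1ξ₁ / (1ξ₂) = 5.47 → ξ₁ = 5.47 ξ₂.
Substitute: (1·5.47 + 2) ξ₂ = 199 → ξ₂ = 26.64 mol, ξ₁ = 145.7 mol.
Outlet amounts (n = n₀ + Σ ν·ξ):
  Q: 688.5 − 1(145.7) − 2(26.64) = 489.5
  U: 0 + 1(145.7) = 145.7
  R: 0 + 1(26.64) = 26.64

146 mol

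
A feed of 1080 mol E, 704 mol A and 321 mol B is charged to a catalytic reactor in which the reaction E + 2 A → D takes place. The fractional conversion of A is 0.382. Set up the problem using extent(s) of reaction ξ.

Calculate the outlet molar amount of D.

134 mol

A reacted = 0.382 × 704 = 268.9 mol; ν_A = −2, so ξ = 268.9/2 = 134.5 mol.
Outlet amounts (n = n₀ + ν ξ):
  E: 1080 − 1(134.5) = 945.5
  A: 704 − 2(134.5) = 435.1
  D: 0 + 1(134.5) = 134.5
  B: 321 (inert)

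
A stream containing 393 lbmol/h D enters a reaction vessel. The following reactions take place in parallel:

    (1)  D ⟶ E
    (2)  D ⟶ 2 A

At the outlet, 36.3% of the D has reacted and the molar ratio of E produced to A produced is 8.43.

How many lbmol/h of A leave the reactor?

16 lbmol/h

Conversion of D: D consumed = 0.363 × 393 = 142.7 lbmol/h = 1ξ₁ + 1ξ₂.
Selectivity: 1ξ₁ / (2ξ₂) = 8.43 → ξ₁ = 16.86 ξ₂.
Substitute: (1·16.86 + 1) ξ₂ = 142.7 → ξ₂ = 7.988 lbmol/h, ξ₁ = 134.7 lbmol/h.
Outlet amounts (n = n₀ + Σ ν·ξ):
  D: 393 − 1(134.7) − 1(7.988) = 250.3
  E: 0 + 1(134.7) = 134.7
  A: 0 + 2(7.988) = 15.98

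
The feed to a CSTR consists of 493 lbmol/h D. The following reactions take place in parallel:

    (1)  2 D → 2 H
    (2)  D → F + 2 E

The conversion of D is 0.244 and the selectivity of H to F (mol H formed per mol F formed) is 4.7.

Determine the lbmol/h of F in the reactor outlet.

Conversion of D: D consumed = 0.244 × 493 = 120.3 lbmol/h = 2ξ₁ + 1ξ₂.
Selectivity: 2ξ₁ / (1ξ₂) = 4.7 → ξ₁ = 2.35 ξ₂.
Substitute: (2·2.35 + 1) ξ₂ = 120.3 → ξ₂ = 21.1 lbmol/h, ξ₁ = 49.59 lbmol/h.
Outlet amounts (n = n₀ + Σ ν·ξ):
  D: 493 − 2(49.59) − 1(21.1) = 372.7
  H: 0 + 2(49.59) = 99.19
  F: 0 + 1(21.1) = 21.1
  E: 0 + 2(21.1) = 42.21

21.1 lbmol/h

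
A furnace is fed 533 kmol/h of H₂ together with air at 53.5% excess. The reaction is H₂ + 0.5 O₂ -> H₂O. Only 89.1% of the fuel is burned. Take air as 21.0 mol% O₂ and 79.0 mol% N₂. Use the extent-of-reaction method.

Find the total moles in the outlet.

Stoichiometric O₂ = 0.5 × 533 = 266.5 kmol/h; O₂ fed = 266.5 × 1.535 = 409.1 kmol/h.
N₂ fed = 409.1 × 79/21 = 1539 kmol/h.
Fuel reacted = 0.891 × 533 → ξ = 474.9 kmol/h.
Outlet (n = n₀ + ν ξ):
  H₂: 533 − 1(474.9) = 58.1
  O₂: 409.1 − 0.5(474.9) = 171.6
  N₂: 1539 (inert)
  H₂O: 0 + 1(474.9) = 474.9
Total out = 58.1 + 171.6 + 1539 + 474.9 = 2244 kmol/h.

2240 kmol/h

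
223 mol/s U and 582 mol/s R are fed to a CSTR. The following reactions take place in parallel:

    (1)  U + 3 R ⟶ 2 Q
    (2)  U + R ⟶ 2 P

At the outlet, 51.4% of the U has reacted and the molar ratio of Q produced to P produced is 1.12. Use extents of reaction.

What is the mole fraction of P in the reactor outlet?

Conversion of U: U consumed = 0.514 × 223 = 114.6 mol/s = 1ξ₁ + 1ξ₂.
Selectivity: 2ξ₁ / (2ξ₂) = 1.12 → ξ₁ = 1.12 ξ₂.
Substitute: (1·1.12 + 1) ξ₂ = 114.6 → ξ₂ = 54.07 mol/s, ξ₁ = 60.56 mol/s.
Outlet amounts (n = n₀ + Σ ν·ξ):
  U: 223 − 1(60.56) − 1(54.07) = 108.4
  R: 582 − 3(60.56) − 1(54.07) = 346.3
  Q: 0 + 2(60.56) = 121.1
  P: 0 + 2(54.07) = 108.1
Total out = 683.9 mol/s; y_P = 108.1 / 683.9 = 0.1581.

0.158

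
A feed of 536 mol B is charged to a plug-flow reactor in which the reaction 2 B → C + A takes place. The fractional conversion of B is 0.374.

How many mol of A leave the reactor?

B reacted = 0.374 × 536 = 200.5 mol; ν_B = −2, so ξ = 200.5/2 = 100.2 mol.
Outlet amounts (n = n₀ + ν ξ):
  B: 536 − 2(100.2) = 335.5
  C: 0 + 1(100.2) = 100.2
  A: 0 + 1(100.2) = 100.2

100 mol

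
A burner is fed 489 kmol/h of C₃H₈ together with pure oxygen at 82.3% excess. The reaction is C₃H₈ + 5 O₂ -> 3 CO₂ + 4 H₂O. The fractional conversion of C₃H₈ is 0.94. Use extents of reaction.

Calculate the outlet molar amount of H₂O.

1840 kmol/h

Stoichiometric O₂ = 5 × 489 = 2445 kmol/h; O₂ fed = 2445 × 1.823 = 4457 kmol/h.
Fuel reacted = 0.94 × 489 → ξ = 459.7 kmol/h.
Outlet (n = n₀ + ν ξ):
  C₃H₈: 489 − 1(459.7) = 29.34
  O₂: 4457 − 5(459.7) = 2159
  CO₂: 0 + 3(459.7) = 1379
  H₂O: 0 + 4(459.7) = 1839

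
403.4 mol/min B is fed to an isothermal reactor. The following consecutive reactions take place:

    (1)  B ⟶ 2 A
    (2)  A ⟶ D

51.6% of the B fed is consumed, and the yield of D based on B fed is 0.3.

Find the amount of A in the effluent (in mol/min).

Conversion of B: B consumed = 1ξ₁ = 0.516 × 403.4 → ξ₁ = 208.2 mol/min.
Yield of D: 1ξ₂ / 403.4 = 0.3 → ξ₂ = 121 mol/min.
Outlet amounts (n = n₀ + Σ ν·ξ):
  B: 403.4 − 1(208.2) = 195.2
  A: 0 + 2(208.2) − 1(121) = 295.3
  D: 0 + 1(121) = 121

295 mol/min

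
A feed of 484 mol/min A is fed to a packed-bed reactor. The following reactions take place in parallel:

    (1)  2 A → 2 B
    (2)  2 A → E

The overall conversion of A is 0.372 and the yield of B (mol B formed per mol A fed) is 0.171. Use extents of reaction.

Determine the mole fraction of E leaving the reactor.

Yield of B: 2ξ₁ / 484 = 0.171 → ξ₁ = 41.38 mol/min.
Conversion of A: 2ξ₁ + 2ξ₂ = 0.372 × 484 = 180 → ξ₂ = 48.64 mol/min.
Outlet amounts (n = n₀ + Σ ν·ξ):
  A: 484 − 2(41.38) − 2(48.64) = 304
  B: 0 + 2(41.38) = 82.76
  E: 0 + 1(48.64) = 48.64
Total out = 435.4 mol/min; y_E = 48.64 / 435.4 = 0.1117.

0.112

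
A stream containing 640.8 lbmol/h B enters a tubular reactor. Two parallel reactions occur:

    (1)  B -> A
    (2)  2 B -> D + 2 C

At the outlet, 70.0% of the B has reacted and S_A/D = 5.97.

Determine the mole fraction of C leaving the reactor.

Conversion of B: B consumed = 0.7 × 640.8 = 448.6 lbmol/h = 1ξ₁ + 2ξ₂.
Selectivity: 1ξ₁ / (1ξ₂) = 5.97 → ξ₁ = 5.97 ξ₂.
Substitute: (1·5.97 + 2) ξ₂ = 448.6 → ξ₂ = 56.28 lbmol/h, ξ₁ = 336 lbmol/h.
Outlet amounts (n = n₀ + Σ ν·ξ):
  B: 640.8 − 1(336) − 2(56.28) = 192.2
  A: 0 + 1(336) = 336
  D: 0 + 1(56.28) = 56.28
  C: 0 + 2(56.28) = 112.6
Total out = 697.1 lbmol/h; y_C = 112.6 / 697.1 = 0.1615.

0.161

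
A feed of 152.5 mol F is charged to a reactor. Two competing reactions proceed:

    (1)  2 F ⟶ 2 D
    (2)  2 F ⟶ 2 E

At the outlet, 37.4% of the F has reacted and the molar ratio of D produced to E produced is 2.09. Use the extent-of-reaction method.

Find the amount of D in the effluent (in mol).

38.6 mol

Conversion of F: F consumed = 0.374 × 152.5 = 57.03 mol = 2ξ₁ + 2ξ₂.
Selectivity: 2ξ₁ / (2ξ₂) = 2.09 → ξ₁ = 2.09 ξ₂.
Substitute: (2·2.09 + 2) ξ₂ = 57.03 → ξ₂ = 9.229 mol, ξ₁ = 19.29 mol.
Outlet amounts (n = n₀ + Σ ν·ξ):
  F: 152.5 − 2(19.29) − 2(9.229) = 95.47
  D: 0 + 2(19.29) = 38.58
  E: 0 + 2(9.229) = 18.46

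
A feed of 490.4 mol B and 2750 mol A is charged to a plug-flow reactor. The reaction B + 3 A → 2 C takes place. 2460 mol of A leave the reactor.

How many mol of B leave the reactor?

394 mol

For A: n = n₀ − 3ξ → 2460 = 2750 − 3ξ, giving ξ = 96.67 mol.
Outlet amounts (n = n₀ + ν ξ):
  B: 490.4 − 1(96.67) = 393.7
  A: 2750 − 3(96.67) = 2460
  C: 0 + 2(96.67) = 193.3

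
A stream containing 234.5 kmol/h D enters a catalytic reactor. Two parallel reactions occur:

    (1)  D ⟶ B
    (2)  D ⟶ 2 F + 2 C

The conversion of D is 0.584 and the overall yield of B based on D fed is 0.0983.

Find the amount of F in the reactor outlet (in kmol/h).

Yield of B: 1ξ₁ / 234.5 = 0.0983 → ξ₁ = 23.05 kmol/h.
Conversion of D: 1ξ₁ + 1ξ₂ = 0.584 × 234.5 = 136.9 → ξ₂ = 113.9 kmol/h.
Outlet amounts (n = n₀ + Σ ν·ξ):
  D: 234.5 − 1(23.05) − 1(113.9) = 97.55
  B: 0 + 1(23.05) = 23.05
  F: 0 + 2(113.9) = 227.8
  C: 0 + 2(113.9) = 227.8

228 kmol/h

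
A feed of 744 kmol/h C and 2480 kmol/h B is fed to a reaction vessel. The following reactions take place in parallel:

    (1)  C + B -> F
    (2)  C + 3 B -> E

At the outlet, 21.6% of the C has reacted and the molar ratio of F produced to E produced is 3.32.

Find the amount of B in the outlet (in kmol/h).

Conversion of C: C consumed = 0.216 × 744 = 160.7 kmol/h = 1ξ₁ + 1ξ₂.
Selectivity: 1ξ₁ / (1ξ₂) = 3.32 → ξ₁ = 3.32 ξ₂.
Substitute: (1·3.32 + 1) ξ₂ = 160.7 → ξ₂ = 37.2 kmol/h, ξ₁ = 123.5 kmol/h.
Outlet amounts (n = n₀ + Σ ν·ξ):
  C: 744 − 1(123.5) − 1(37.2) = 583.3
  B: 2480 − 1(123.5) − 3(37.2) = 2245
  F: 0 + 1(123.5) = 123.5
  E: 0 + 1(37.2) = 37.2

2240 kmol/h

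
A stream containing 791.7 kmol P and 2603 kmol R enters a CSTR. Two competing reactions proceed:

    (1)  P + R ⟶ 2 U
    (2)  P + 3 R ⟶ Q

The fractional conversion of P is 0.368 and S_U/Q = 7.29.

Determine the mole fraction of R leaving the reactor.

0.682

Conversion of P: P consumed = 0.368 × 791.7 = 291.3 kmol = 1ξ₁ + 1ξ₂.
Selectivity: 2ξ₁ / (1ξ₂) = 7.29 → ξ₁ = 3.645 ξ₂.
Substitute: (1·3.645 + 1) ξ₂ = 291.3 → ξ₂ = 62.72 kmol, ξ₁ = 228.6 kmol.
Outlet amounts (n = n₀ + Σ ν·ξ):
  P: 791.7 − 1(228.6) − 1(62.72) = 500.4
  R: 2603 − 1(228.6) − 3(62.72) = 2186
  U: 0 + 2(228.6) = 457.2
  Q: 0 + 1(62.72) = 62.72
Total out = 3207 kmol; y_R = 2186 / 3207 = 0.6818.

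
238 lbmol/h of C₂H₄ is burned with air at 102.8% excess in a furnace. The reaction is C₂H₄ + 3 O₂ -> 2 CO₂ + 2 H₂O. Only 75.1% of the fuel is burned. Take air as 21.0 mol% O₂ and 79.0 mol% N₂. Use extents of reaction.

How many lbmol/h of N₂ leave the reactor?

5450 lbmol/h

Stoichiometric O₂ = 3 × 238 = 714 lbmol/h; O₂ fed = 714 × 2.028 = 1448 lbmol/h.
N₂ fed = 1448 × 79/21 = 5447 lbmol/h.
Fuel reacted = 0.751 × 238 → ξ = 178.7 lbmol/h.
Outlet (n = n₀ + ν ξ):
  C₂H₄: 238 − 1(178.7) = 59.26
  O₂: 1448 − 3(178.7) = 911.8
  N₂: 5447 (inert)
  CO₂: 0 + 2(178.7) = 357.5
  H₂O: 0 + 2(178.7) = 357.5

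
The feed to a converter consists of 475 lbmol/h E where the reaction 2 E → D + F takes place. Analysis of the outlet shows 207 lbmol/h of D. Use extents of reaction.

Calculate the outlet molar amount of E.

61 lbmol/h

For D: n = n₀ + 1ξ → 207 = 0 + 1ξ, giving ξ = 207 lbmol/h.
Outlet amounts (n = n₀ + ν ξ):
  E: 475 − 2(207) = 61
  D: 0 + 1(207) = 207
  F: 0 + 1(207) = 207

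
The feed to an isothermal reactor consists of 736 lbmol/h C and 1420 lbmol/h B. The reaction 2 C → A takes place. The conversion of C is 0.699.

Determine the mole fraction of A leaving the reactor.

C reacted = 0.699 × 736 = 514.5 lbmol/h; ν_C = −2, so ξ = 514.5/2 = 257.2 lbmol/h.
Outlet amounts (n = n₀ + ν ξ):
  C: 736 − 2(257.2) = 221.5
  A: 0 + 1(257.2) = 257.2
  B: 1420 (inert)
Total out = 1899 lbmol/h; y_A = 257.2 / 1899 = 0.1355.

0.135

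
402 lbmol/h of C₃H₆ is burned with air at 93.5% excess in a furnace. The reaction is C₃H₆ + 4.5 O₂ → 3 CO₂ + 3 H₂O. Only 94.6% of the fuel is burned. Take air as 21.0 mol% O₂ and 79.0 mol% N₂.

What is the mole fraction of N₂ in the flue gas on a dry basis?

Stoichiometric O₂ = 4.5 × 402 = 1809 lbmol/h; O₂ fed = 1809 × 1.935 = 3500 lbmol/h.
N₂ fed = 3500 × 79/21 = 13170 lbmol/h.
Fuel reacted = 0.946 × 402 → ξ = 380.3 lbmol/h.
Outlet (n = n₀ + ν ξ):
  C₃H₆: 402 − 1(380.3) = 21.71
  O₂: 3500 − 4.5(380.3) = 1789
  N₂: 13170 (inert)
  CO₂: 0 + 3(380.3) = 1141
  H₂O: 0 + 3(380.3) = 1141
Dry total = 16120 lbmol/h; y_N₂ (dry) = 13170 / 16120 = 0.8169.

0.817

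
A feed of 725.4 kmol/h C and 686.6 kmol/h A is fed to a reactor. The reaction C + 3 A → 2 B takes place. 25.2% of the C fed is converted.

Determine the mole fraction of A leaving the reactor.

0.132

C reacted = 0.252 × 725.4 = 182.8 kmol/h; ν_C = −1, so ξ = 182.8/1 = 182.8 kmol/h.
Outlet amounts (n = n₀ + ν ξ):
  C: 725.4 − 1(182.8) = 542.6
  A: 686.6 − 3(182.8) = 138.2
  B: 0 + 2(182.8) = 365.6
Total out = 1046 kmol/h; y_A = 138.2 / 1046 = 0.1321.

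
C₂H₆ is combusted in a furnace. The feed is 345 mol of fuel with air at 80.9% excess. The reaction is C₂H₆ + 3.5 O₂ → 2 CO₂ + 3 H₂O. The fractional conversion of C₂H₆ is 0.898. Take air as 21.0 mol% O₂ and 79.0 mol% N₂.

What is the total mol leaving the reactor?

10900 mol

Stoichiometric O₂ = 3.5 × 345 = 1208 mol; O₂ fed = 1208 × 1.809 = 2184 mol.
N₂ fed = 2184 × 79/21 = 8217 mol.
Fuel reacted = 0.898 × 345 → ξ = 309.8 mol.
Outlet (n = n₀ + ν ξ):
  C₂H₆: 345 − 1(309.8) = 35.19
  O₂: 2184 − 3.5(309.8) = 1100
  N₂: 8217 (inert)
  CO₂: 0 + 2(309.8) = 619.6
  H₂O: 0 + 3(309.8) = 929.4
Total out = 35.19 + 1100 + 8217 + 619.6 + 929.4 = 10900 mol.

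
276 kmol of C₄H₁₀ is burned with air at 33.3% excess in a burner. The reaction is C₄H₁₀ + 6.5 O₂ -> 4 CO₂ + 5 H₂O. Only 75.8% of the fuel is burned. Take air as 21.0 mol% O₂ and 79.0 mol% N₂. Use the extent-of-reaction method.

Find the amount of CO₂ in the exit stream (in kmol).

837 kmol

Stoichiometric O₂ = 6.5 × 276 = 1794 kmol; O₂ fed = 1794 × 1.333 = 2391 kmol.
N₂ fed = 2391 × 79/21 = 8996 kmol.
Fuel reacted = 0.758 × 276 → ξ = 209.2 kmol.
Outlet (n = n₀ + ν ξ):
  C₄H₁₀: 276 − 1(209.2) = 66.79
  O₂: 2391 − 6.5(209.2) = 1032
  N₂: 8996 (inert)
  CO₂: 0 + 4(209.2) = 836.8
  H₂O: 0 + 5(209.2) = 1046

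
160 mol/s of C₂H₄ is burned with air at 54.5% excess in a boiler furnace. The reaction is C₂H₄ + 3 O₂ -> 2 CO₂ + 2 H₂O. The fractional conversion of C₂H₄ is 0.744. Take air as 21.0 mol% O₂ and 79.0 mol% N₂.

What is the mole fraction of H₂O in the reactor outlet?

Stoichiometric O₂ = 3 × 160 = 480 mol/s; O₂ fed = 480 × 1.545 = 741.6 mol/s.
N₂ fed = 741.6 × 79/21 = 2790 mol/s.
Fuel reacted = 0.744 × 160 → ξ = 119 mol/s.
Outlet (n = n₀ + ν ξ):
  C₂H₄: 160 − 1(119) = 40.96
  O₂: 741.6 − 3(119) = 384.5
  N₂: 2790 (inert)
  CO₂: 0 + 2(119) = 238.1
  H₂O: 0 + 2(119) = 238.1
Total out = 3691 mol/s; y_H₂O = 238.1 / 3691 = 0.0645.

0.0645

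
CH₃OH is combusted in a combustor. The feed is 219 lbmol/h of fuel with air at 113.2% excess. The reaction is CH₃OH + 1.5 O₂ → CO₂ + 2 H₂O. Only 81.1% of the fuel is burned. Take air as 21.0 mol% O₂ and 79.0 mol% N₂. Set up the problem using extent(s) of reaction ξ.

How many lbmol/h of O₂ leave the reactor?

434 lbmol/h

Stoichiometric O₂ = 1.5 × 219 = 328.5 lbmol/h; O₂ fed = 328.5 × 2.132 = 700.4 lbmol/h.
N₂ fed = 700.4 × 79/21 = 2635 lbmol/h.
Fuel reacted = 0.811 × 219 → ξ = 177.6 lbmol/h.
Outlet (n = n₀ + ν ξ):
  CH₃OH: 219 − 1(177.6) = 41.39
  O₂: 700.4 − 1.5(177.6) = 433.9
  N₂: 2635 (inert)
  CO₂: 0 + 1(177.6) = 177.6
  H₂O: 0 + 2(177.6) = 355.2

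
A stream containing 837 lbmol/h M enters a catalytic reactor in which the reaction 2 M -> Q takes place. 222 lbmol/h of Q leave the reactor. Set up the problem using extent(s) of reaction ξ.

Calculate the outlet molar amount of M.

For Q: n = n₀ + 1ξ → 222 = 0 + 1ξ, giving ξ = 222 lbmol/h.
Outlet amounts (n = n₀ + ν ξ):
  M: 837 − 2(222) = 393
  Q: 0 + 1(222) = 222

393 lbmol/h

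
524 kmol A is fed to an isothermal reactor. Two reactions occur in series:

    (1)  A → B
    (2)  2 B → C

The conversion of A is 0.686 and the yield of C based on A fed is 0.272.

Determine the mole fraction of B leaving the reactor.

Conversion of A: A consumed = 1ξ₁ = 0.686 × 524 → ξ₁ = 359.5 kmol.
Yield of C: 1ξ₂ / 524 = 0.272 → ξ₂ = 142.5 kmol.
Outlet amounts (n = n₀ + Σ ν·ξ):
  A: 524 − 1(359.5) = 164.5
  B: 0 + 1(359.5) − 2(142.5) = 74.41
  C: 0 + 1(142.5) = 142.5
Total out = 381.5 kmol; y_B = 74.41 / 381.5 = 0.1951.

0.195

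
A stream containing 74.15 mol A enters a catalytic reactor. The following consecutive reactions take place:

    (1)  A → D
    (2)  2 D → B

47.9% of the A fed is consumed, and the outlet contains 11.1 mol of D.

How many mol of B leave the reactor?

12.2 mol

Conversion of A: A consumed = 1ξ₁ = 0.479 × 74.15 → ξ₁ = 35.52 mol.
D balance: n_D = 0 + 1ξ₁ − 2ξ₂ = 11.1 → ξ₂ = (1·35.52 − 11.1)/2 = 12.21 mol.
Outlet amounts (n = n₀ + Σ ν·ξ):
  A: 74.15 − 1(35.52) = 38.63
  D: 0 + 1(35.52) − 2(12.21) = 11.1
  B: 0 + 1(12.21) = 12.21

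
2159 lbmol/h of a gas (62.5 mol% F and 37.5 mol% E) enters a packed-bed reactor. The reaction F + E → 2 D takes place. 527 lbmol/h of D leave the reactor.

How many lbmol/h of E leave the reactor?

546 lbmol/h

For D: n = n₀ + 2ξ → 527 = 0 + 2ξ, giving ξ = 263.5 lbmol/h.
Outlet amounts (n = n₀ + ν ξ):
  F: 1349 − 1(263.5) = 1086
  E: 809.6 − 1(263.5) = 546.1
  D: 0 + 2(263.5) = 527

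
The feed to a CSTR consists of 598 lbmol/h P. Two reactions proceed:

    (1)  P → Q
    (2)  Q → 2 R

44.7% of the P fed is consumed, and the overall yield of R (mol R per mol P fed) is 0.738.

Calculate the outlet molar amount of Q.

Conversion of P: P consumed = 1ξ₁ = 0.447 × 598 → ξ₁ = 267.3 lbmol/h.
Yield of R: 2ξ₂ / 598 = 0.738 → ξ₂ = 220.7 lbmol/h.
Outlet amounts (n = n₀ + Σ ν·ξ):
  P: 598 − 1(267.3) = 330.7
  Q: 0 + 1(267.3) − 1(220.7) = 46.64
  R: 0 + 2(220.7) = 441.3

46.6 lbmol/h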